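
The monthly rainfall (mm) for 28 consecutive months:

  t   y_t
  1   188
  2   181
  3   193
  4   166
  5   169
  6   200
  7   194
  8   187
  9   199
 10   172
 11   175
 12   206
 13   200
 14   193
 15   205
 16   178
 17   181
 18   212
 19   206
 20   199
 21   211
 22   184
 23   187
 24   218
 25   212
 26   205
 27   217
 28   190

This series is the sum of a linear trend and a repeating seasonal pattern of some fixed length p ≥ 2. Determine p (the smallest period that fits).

6

First differences y_{t+1} − y_t: -7, 12, -27, 3, 31, -6, -7, 12, -27, 3, 31, -6, -7, 12, …
The difference pattern repeats every 6 terms and not for any smaller step, so p = 6.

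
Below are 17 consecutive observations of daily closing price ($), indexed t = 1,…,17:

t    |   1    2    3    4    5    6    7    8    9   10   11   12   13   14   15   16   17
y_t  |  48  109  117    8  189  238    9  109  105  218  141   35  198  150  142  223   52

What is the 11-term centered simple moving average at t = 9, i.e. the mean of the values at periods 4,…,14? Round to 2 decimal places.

Sum of periods 4–14: 8 + 189 + 238 + 9 + 109 + 105 + 218 + 141 + 35 + 198 + 150 = 1400
Divide by 11: 1400 / 11 = 127.27

127.27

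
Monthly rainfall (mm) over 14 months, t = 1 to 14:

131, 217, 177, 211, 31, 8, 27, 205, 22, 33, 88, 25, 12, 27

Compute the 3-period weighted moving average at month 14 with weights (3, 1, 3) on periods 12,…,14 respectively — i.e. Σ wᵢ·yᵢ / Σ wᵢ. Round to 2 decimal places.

24.00

Weighted sum: 3·25 + 1·12 + 3·27 = 75 + 12 + 81 = 168
Weight total: 3 + 1 + 3 = 7
WMA = 168 / 7 = 24.00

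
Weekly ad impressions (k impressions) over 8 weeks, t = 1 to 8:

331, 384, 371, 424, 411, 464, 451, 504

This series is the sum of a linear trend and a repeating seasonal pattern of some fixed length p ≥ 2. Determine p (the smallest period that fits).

2

First differences y_{t+1} − y_t: 53, -13, 53, -13, 53, -13, …
The difference pattern repeats every 2 terms and not for any smaller step, so p = 2.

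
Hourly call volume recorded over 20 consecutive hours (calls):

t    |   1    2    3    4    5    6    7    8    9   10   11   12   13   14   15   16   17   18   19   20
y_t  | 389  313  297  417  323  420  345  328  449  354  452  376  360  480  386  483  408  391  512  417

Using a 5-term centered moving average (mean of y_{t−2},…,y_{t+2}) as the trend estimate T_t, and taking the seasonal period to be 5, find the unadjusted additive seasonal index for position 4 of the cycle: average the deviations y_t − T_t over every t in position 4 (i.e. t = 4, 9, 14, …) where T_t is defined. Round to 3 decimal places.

63.133

Season position 4 occurs at t = 4, 9, 14 (where T_t is defined).
t=4: T_4 = 354.00000; y_4 − T_4 = 417 − 354.00000 = 63.00000
t=9: T_9 = 385.60000; y_9 − T_9 = 449 − 385.60000 = 63.40000
t=14: T_14 = 417.00000; y_14 − T_14 = 480 − 417.00000 = 63.00000
Mean deviation: (63.00000 + 63.40000 + 63.00000) / 3 = 63.133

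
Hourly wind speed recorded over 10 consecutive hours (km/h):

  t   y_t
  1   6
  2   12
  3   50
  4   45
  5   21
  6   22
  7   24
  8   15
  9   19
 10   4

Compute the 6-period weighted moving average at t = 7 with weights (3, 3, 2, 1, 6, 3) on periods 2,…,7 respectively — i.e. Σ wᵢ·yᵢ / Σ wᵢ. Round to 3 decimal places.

27.833

Weighted sum: 3·12 + 3·50 + 2·45 + 1·21 + 6·22 + 3·24 = 36 + 150 + 90 + 21 + 132 + 72 = 501
Weight total: 3 + 3 + 2 + 1 + 6 + 3 = 18
WMA = 501 / 18 = 27.833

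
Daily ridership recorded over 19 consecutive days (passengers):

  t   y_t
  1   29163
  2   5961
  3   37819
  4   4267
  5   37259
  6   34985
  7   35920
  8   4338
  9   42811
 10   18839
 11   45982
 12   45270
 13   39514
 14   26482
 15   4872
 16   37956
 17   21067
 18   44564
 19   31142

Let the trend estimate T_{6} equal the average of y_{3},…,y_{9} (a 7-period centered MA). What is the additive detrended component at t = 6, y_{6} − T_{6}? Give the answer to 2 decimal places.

Trend T_6 = (37819 + 4267 + 37259 + 34985 + 35920 + 4338 + 42811) / 7 = 197399/7 = 28199.8571
Detrended value: 34985 − 28199.8571 = 6785.14

6785.14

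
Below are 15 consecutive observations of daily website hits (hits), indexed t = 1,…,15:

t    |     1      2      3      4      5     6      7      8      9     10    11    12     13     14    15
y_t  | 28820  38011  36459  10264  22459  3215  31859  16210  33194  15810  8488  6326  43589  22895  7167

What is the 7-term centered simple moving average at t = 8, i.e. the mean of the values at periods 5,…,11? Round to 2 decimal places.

Sum of periods 5–11: 22459 + 3215 + 31859 + 16210 + 33194 + 15810 + 8488 = 131235
Divide by 7: 131235 / 7 = 18747.86

18747.86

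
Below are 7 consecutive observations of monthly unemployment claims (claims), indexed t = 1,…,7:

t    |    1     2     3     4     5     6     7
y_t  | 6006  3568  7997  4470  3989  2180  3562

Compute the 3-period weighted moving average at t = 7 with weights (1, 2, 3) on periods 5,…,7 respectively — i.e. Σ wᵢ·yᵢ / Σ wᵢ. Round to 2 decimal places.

3172.50

Weighted sum: 1·3989 + 2·2180 + 3·3562 = 3989 + 4360 + 10686 = 19035
Weight total: 1 + 2 + 3 = 6
WMA = 19035 / 6 = 3172.50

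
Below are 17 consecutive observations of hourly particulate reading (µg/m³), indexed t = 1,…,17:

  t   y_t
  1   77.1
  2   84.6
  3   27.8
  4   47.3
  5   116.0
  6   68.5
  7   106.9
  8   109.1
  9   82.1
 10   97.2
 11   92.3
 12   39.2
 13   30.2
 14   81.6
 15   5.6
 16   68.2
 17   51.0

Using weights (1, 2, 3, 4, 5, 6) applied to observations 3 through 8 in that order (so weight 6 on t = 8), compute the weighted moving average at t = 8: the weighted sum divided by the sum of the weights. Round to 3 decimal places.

Weighted sum: 1·27.8 + 2·47.3 + 3·116.0 + 4·68.5 + 5·106.9 + 6·109.1 = 27.8 + 94.6 + 348.0 + 274.0 + 534.5 + 654.6 = 1933.5
Weight total: 1 + 2 + 3 + 4 + 5 + 6 = 21
WMA = 1933.5 / 21 = 92.071

92.071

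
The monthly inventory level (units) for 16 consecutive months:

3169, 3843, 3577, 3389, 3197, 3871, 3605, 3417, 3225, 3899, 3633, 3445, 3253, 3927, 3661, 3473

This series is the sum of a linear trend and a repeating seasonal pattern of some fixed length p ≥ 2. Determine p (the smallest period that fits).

First differences y_{t+1} − y_t: 674, -266, -188, -192, 674, -266, -188, -192, 674, -266, …
The difference pattern repeats every 4 terms and not for any smaller step, so p = 4.

4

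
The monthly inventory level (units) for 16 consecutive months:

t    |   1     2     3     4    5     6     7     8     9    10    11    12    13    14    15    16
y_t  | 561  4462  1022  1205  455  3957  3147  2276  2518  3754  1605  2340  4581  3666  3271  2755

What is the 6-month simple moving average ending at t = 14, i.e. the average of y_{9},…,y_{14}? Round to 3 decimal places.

3077.333

Sum of periods 9–14: 2518 + 3754 + 1605 + 2340 + 4581 + 3666 = 18464
Divide by 6: 18464 / 6 = 3077.333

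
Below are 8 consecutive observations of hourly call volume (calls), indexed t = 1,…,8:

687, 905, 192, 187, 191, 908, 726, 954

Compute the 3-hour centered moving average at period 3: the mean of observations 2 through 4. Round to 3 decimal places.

428.000

Sum of periods 2–4: 905 + 192 + 187 = 1284
Divide by 3: 1284 / 3 = 428.000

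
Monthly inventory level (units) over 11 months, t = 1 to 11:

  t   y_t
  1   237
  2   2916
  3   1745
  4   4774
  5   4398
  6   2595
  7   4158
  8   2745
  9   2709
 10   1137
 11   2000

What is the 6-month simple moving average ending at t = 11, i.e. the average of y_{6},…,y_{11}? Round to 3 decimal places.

2557.333

Sum of periods 6–11: 2595 + 4158 + 2745 + 2709 + 1137 + 2000 = 15344
Divide by 6: 15344 / 6 = 2557.333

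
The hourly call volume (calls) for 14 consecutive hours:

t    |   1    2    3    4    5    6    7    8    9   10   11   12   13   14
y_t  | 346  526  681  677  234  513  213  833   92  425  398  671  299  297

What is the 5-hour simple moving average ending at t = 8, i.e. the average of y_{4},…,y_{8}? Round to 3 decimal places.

Sum of periods 4–8: 677 + 234 + 513 + 213 + 833 = 2470
Divide by 5: 2470 / 5 = 494.000

494.000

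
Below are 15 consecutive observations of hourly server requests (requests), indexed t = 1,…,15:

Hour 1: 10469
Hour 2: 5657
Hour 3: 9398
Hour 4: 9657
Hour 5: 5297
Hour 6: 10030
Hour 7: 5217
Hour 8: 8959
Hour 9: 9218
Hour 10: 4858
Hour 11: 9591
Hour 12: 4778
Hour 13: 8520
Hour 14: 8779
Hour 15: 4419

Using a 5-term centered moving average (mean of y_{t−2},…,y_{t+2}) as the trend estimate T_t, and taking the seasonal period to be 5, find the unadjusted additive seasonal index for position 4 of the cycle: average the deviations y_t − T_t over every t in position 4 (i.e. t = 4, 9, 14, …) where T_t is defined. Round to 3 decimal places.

1649.300

Season position 4 occurs at t = 4, 9 (where T_t is defined).
t=4: T_4 = 8007.80000; y_4 − T_4 = 9657 − 8007.80000 = 1649.20000
t=9: T_9 = 7568.60000; y_9 − T_9 = 9218 − 7568.60000 = 1649.40000
Mean deviation: (1649.20000 + 1649.40000) / 2 = 1649.300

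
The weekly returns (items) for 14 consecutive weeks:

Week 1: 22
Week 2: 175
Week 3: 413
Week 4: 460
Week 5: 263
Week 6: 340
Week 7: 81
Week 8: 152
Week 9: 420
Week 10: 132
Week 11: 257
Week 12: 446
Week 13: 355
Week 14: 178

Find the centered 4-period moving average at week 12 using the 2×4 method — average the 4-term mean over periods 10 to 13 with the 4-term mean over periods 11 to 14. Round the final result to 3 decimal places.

303.250

Sum over 10–13: 132 + 257 + 446 + 355 = 1190
Sum over 11–14: 257 + 446 + 355 + 178 = 1236
CMA at t=12 = (1190 + 1236) / (2·4) = 2426 / 8 = 303.250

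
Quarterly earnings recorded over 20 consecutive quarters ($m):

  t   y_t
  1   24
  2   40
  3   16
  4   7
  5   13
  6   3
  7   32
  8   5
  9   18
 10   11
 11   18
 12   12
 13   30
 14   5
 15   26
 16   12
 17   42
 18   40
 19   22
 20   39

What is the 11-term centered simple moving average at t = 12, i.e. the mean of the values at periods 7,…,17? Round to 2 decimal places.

19.18

Sum of periods 7–17: 32 + 5 + 18 + 11 + 18 + 12 + 30 + 5 + 26 + 12 + 42 = 211
Divide by 11: 211 / 11 = 19.18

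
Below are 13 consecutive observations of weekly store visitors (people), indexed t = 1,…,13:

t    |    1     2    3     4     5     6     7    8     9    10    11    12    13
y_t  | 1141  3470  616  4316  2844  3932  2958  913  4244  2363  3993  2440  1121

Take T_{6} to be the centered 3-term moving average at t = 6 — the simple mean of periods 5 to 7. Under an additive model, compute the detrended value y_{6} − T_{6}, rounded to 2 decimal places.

Trend T_6 = (2844 + 3932 + 2958) / 3 = 9734/3 = 3244.6667
Detrended value: 3932 − 3244.6667 = 687.33

687.33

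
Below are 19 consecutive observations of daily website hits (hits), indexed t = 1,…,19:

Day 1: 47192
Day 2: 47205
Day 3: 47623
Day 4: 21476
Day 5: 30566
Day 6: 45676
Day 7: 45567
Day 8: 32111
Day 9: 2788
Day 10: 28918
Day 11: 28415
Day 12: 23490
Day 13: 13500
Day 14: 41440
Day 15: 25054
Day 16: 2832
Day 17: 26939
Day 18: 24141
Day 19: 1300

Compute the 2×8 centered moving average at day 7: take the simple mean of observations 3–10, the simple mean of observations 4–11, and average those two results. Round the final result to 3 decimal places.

30640.125

Sum over 3–10: 47623 + 21476 + 30566 + 45676 + 45567 + 32111 + 2788 + 28918 = 254725
Sum over 4–11: 21476 + 30566 + 45676 + 45567 + 32111 + 2788 + 28918 + 28415 = 235517
CMA at t=7 = (254725 + 235517) / (2·8) = 490242 / 16 = 30640.125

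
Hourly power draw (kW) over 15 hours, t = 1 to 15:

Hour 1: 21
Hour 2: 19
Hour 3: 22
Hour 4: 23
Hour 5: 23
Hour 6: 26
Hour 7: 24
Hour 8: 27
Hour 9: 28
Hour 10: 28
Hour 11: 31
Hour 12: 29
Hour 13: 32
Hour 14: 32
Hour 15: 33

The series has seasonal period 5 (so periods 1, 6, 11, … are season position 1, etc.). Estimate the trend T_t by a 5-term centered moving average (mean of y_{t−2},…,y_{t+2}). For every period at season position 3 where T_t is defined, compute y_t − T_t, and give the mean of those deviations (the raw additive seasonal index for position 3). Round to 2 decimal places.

Season position 3 occurs at t = 3, 8, 13 (where T_t is defined).
t=3: T_3 = 21.6000; y_3 − T_3 = 22 − 21.6000 = 0.4000
t=8: T_8 = 26.6000; y_8 − T_8 = 27 − 26.6000 = 0.4000
t=13: T_13 = 31.4000; y_13 − T_13 = 32 − 31.4000 = 0.6000
Mean deviation: (0.4000 + 0.4000 + 0.6000) / 3 = 0.47

0.47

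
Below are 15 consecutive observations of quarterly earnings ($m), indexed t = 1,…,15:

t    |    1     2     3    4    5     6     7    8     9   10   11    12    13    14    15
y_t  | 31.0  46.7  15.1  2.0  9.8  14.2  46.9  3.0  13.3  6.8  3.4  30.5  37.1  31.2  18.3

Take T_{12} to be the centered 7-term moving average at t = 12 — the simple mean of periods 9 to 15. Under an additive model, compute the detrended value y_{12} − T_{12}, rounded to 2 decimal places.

10.41

Trend T_12 = (13.3 + 6.8 + 3.4 + 30.5 + 37.1 + 31.2 + 18.3) / 7 = 140.6/7 = 20.0857
Detrended value: 30.5 − 20.0857 = 10.41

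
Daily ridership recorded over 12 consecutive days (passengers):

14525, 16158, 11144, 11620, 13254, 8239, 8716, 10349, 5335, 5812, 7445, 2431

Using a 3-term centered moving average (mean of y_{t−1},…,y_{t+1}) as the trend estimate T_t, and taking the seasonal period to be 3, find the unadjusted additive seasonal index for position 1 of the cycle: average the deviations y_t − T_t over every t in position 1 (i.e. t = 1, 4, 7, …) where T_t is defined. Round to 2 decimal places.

-385.56

Season position 1 occurs at t = 4, 7, 10 (where T_t is defined).
t=4: T_4 = 12006.0000; y_4 − T_4 = 11620 − 12006.0000 = -386.0000
t=7: T_7 = 9101.3333; y_7 − T_7 = 8716 − 9101.3333 = -385.3333
t=10: T_10 = 6197.3333; y_10 − T_10 = 5812 − 6197.3333 = -385.3333
Mean deviation: (-386.0000 + -385.3333 + -385.3333) / 3 = -385.56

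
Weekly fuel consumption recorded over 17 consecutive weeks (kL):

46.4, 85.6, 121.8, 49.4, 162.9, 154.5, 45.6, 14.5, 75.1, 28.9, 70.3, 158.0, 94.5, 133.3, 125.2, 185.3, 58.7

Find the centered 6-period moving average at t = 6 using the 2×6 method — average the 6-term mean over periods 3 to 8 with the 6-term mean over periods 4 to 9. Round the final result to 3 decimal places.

Sum over 3–8: 121.8 + 49.4 + 162.9 + 154.5 + 45.6 + 14.5 = 548.7
Sum over 4–9: 49.4 + 162.9 + 154.5 + 45.6 + 14.5 + 75.1 = 502.0
CMA at t=6 = (548.7 + 502.0) / (2·6) = 1050.7 / 12 = 87.558

87.558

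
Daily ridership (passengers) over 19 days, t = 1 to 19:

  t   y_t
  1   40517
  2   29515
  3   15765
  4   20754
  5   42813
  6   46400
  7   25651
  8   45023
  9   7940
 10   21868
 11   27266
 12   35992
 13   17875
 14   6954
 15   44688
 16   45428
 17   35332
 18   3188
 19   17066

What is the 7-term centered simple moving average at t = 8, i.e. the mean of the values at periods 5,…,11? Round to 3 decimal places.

30994.429

Sum of periods 5–11: 42813 + 46400 + 25651 + 45023 + 7940 + 21868 + 27266 = 216961
Divide by 7: 216961 / 7 = 30994.429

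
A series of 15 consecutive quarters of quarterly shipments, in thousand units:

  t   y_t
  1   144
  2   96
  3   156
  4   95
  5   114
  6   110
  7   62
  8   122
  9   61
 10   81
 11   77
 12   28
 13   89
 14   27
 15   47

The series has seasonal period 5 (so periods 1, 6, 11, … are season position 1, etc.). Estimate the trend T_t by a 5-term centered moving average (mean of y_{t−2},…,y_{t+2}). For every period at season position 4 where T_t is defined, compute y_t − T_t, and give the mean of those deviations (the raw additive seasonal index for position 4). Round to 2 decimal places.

-19.40

Season position 4 occurs at t = 4, 9 (where T_t is defined).
t=4: T_4 = 114.2000; y_4 − T_4 = 95 − 114.2000 = -19.2000
t=9: T_9 = 80.6000; y_9 − T_9 = 61 − 80.6000 = -19.6000
Mean deviation: (-19.2000 + -19.6000) / 2 = -19.40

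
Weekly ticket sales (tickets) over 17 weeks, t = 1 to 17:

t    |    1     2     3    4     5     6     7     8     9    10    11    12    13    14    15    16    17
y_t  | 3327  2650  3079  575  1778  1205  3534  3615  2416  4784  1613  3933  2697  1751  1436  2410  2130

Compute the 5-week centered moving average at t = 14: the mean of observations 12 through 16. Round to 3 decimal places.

Sum of periods 12–16: 3933 + 2697 + 1751 + 1436 + 2410 = 12227
Divide by 5: 12227 / 5 = 2445.400

2445.400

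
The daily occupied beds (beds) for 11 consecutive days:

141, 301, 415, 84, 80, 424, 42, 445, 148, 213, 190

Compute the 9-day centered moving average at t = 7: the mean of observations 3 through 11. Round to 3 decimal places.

Sum of periods 3–11: 415 + 84 + 80 + 424 + 42 + 445 + 148 + 213 + 190 = 2041
Divide by 9: 2041 / 9 = 226.778

226.778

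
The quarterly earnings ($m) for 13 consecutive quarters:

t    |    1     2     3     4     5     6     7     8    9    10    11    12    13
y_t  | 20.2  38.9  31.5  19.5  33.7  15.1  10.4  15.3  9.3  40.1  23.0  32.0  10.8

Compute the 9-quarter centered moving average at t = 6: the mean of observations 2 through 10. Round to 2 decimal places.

23.76

Sum of periods 2–10: 38.9 + 31.5 + 19.5 + 33.7 + 15.1 + 10.4 + 15.3 + 9.3 + 40.1 = 213.8
Divide by 9: 213.8 / 9 = 23.76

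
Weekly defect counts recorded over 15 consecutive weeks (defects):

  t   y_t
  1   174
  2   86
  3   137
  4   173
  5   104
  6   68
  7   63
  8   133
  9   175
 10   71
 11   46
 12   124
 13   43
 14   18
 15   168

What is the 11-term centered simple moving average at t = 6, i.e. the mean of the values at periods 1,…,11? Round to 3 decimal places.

Sum of periods 1–11: 174 + 86 + 137 + 173 + 104 + 68 + 63 + 133 + 175 + 71 + 46 = 1230
Divide by 11: 1230 / 11 = 111.818

111.818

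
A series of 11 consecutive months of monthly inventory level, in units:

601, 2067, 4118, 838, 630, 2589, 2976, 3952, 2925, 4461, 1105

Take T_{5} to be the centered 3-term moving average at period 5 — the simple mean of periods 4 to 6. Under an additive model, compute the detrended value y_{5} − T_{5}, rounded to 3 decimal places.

-722.333

Trend T_5 = (838 + 630 + 2589) / 3 = 4057/3 = 1352.33333
Detrended value: 630 − 1352.33333 = -722.333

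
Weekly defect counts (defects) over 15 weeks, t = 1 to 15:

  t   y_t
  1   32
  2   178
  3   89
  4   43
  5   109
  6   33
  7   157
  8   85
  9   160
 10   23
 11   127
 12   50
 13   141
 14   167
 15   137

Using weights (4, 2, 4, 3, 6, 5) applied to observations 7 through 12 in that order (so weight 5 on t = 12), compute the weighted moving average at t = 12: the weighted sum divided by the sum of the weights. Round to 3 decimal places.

104.958

Weighted sum: 4·157 + 2·85 + 4·160 + 3·23 + 6·127 + 5·50 = 628 + 170 + 640 + 69 + 762 + 250 = 2519
Weight total: 4 + 2 + 4 + 3 + 6 + 5 = 24
WMA = 2519 / 24 = 104.958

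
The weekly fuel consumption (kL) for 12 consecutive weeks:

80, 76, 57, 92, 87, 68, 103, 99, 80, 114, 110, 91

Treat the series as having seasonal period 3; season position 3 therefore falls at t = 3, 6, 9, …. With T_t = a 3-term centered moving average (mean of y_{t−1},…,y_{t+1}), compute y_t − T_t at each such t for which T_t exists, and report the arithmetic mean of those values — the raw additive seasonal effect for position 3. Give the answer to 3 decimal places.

Season position 3 occurs at t = 3, 6, 9 (where T_t is defined).
t=3: T_3 = 75.00000; y_3 − T_3 = 57 − 75.00000 = -18.00000
t=6: T_6 = 86.00000; y_6 − T_6 = 68 − 86.00000 = -18.00000
t=9: T_9 = 97.66667; y_9 − T_9 = 80 − 97.66667 = -17.66667
Mean deviation: (-18.00000 + -18.00000 + -17.66667) / 3 = -17.889

-17.889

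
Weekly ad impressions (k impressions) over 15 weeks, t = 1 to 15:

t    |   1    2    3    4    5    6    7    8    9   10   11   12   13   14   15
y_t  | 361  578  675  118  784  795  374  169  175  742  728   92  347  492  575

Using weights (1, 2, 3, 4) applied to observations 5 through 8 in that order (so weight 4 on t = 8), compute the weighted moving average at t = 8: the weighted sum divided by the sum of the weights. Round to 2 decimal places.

417.20

Weighted sum: 1·784 + 2·795 + 3·374 + 4·169 = 784 + 1590 + 1122 + 676 = 4172
Weight total: 1 + 2 + 3 + 4 = 10
WMA = 4172 / 10 = 417.20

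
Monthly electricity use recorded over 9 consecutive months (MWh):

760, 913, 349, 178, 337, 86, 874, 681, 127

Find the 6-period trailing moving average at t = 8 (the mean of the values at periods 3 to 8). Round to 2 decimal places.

Sum of periods 3–8: 349 + 178 + 337 + 86 + 874 + 681 = 2505
Divide by 6: 2505 / 6 = 417.50

417.50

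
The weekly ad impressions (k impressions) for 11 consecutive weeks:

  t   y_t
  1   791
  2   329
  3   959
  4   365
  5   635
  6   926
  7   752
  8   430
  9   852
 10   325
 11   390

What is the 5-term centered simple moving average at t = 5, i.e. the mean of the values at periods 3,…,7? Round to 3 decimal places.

Sum of periods 3–7: 959 + 365 + 635 + 926 + 752 = 3637
Divide by 5: 3637 / 5 = 727.400

727.400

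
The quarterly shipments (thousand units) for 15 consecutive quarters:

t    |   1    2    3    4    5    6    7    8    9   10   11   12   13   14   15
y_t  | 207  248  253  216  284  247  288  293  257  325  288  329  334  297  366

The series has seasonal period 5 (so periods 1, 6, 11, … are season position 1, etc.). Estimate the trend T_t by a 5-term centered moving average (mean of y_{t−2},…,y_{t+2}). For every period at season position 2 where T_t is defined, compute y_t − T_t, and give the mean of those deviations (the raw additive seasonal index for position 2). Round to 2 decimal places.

Season position 2 occurs at t = 7, 12 (where T_t is defined).
t=7: T_7 = 273.8000; y_7 − T_7 = 288 − 273.8000 = 14.2000
t=12: T_12 = 314.6000; y_12 − T_12 = 329 − 314.6000 = 14.4000
Mean deviation: (14.2000 + 14.4000) / 2 = 14.30

14.30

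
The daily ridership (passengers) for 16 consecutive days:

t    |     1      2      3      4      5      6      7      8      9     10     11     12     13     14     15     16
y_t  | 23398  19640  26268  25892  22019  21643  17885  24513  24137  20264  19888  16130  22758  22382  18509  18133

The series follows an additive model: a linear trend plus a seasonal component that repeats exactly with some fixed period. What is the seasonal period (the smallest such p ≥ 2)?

First differences y_{t+1} − y_t: -3758, 6628, -376, -3873, -376, -3758, 6628, -376, -3873, -376, -3758, 6628, …
The difference pattern repeats every 5 terms and not for any smaller step, so p = 5.

5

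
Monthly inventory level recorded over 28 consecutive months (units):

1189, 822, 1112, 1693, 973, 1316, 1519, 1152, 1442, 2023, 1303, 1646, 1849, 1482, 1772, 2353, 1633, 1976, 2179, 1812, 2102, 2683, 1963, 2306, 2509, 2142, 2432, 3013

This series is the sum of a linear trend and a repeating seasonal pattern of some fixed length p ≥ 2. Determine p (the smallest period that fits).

First differences y_{t+1} − y_t: -367, 290, 581, -720, 343, 203, -367, 290, 581, -720, 343, 203, -367, 290, …
The difference pattern repeats every 6 terms and not for any smaller step, so p = 6.

6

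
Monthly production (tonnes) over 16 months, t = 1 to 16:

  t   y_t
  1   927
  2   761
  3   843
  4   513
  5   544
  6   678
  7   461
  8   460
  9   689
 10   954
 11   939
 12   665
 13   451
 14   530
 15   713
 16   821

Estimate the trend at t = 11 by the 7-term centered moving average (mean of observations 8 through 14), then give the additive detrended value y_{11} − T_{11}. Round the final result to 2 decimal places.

269.29

Trend T_11 = (460 + 689 + 954 + 939 + 665 + 451 + 530) / 7 = 4688/7 = 669.7143
Detrended value: 939 − 669.7143 = 269.29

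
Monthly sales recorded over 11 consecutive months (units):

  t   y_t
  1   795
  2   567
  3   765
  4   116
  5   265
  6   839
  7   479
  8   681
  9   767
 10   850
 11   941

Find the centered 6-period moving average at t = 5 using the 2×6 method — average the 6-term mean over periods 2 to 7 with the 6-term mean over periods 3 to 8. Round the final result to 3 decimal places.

Sum over 2–7: 567 + 765 + 116 + 265 + 839 + 479 = 3031
Sum over 3–8: 765 + 116 + 265 + 839 + 479 + 681 = 3145
CMA at t=5 = (3031 + 3145) / (2·6) = 6176 / 12 = 514.667

514.667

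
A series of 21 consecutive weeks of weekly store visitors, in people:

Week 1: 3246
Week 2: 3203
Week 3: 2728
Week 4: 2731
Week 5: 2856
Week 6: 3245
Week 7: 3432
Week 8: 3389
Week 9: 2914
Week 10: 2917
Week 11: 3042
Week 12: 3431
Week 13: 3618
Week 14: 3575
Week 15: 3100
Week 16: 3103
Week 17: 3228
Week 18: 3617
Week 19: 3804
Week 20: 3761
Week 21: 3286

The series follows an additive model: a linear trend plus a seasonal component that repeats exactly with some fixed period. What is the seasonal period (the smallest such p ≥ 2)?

6

First differences y_{t+1} − y_t: -43, -475, 3, 125, 389, 187, -43, -475, 3, 125, 389, 187, -43, -475, …
The difference pattern repeats every 6 terms and not for any smaller step, so p = 6.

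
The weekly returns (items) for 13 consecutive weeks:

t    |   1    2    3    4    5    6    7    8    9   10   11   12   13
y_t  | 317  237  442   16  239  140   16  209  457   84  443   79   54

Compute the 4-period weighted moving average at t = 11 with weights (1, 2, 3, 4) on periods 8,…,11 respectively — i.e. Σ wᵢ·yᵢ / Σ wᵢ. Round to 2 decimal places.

Weighted sum: 1·209 + 2·457 + 3·84 + 4·443 = 209 + 914 + 252 + 1772 = 3147
Weight total: 1 + 2 + 3 + 4 = 10
WMA = 3147 / 10 = 314.70

314.70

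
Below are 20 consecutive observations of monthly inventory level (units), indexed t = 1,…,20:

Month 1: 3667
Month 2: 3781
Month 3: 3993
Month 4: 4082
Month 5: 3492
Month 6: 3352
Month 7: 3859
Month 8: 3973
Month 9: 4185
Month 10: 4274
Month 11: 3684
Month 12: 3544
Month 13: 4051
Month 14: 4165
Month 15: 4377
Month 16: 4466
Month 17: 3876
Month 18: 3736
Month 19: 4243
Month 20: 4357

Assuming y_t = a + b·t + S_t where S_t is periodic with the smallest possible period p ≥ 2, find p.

6

First differences y_{t+1} − y_t: 114, 212, 89, -590, -140, 507, 114, 212, 89, -590, -140, 507, 114, 212, …
The difference pattern repeats every 6 terms and not for any smaller step, so p = 6.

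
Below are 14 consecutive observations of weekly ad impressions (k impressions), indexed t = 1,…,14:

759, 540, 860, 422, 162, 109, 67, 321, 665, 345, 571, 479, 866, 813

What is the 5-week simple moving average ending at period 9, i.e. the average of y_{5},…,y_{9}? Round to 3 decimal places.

264.800

Sum of periods 5–9: 162 + 109 + 67 + 321 + 665 = 1324
Divide by 5: 1324 / 5 = 264.800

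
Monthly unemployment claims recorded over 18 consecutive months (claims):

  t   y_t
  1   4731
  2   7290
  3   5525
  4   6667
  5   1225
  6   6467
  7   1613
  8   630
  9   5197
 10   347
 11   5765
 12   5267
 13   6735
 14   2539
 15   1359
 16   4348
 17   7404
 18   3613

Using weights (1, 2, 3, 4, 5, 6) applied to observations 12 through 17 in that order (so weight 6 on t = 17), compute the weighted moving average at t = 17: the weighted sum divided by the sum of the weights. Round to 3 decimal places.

Weighted sum: 1·5267 + 2·6735 + 3·2539 + 4·1359 + 5·4348 + 6·7404 = 5267 + 13470 + 7617 + 5436 + 21740 + 44424 = 97954
Weight total: 1 + 2 + 3 + 4 + 5 + 6 = 21
WMA = 97954 / 21 = 4664.476

4664.476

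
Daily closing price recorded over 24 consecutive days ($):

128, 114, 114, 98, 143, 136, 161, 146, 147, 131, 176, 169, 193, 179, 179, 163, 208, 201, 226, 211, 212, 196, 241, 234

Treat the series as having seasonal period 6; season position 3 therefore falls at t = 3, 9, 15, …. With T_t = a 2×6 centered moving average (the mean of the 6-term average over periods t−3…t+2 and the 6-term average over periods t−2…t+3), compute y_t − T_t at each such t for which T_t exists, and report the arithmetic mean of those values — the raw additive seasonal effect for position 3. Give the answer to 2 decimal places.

-5.33

Season position 3 occurs at t = 9, 15, 21 (where T_t is defined).
t=9: T_9 = 152.2500; y_9 − T_9 = 147 − 152.2500 = -5.2500
t=15: T_15 = 184.5000; y_15 − T_15 = 179 − 184.5000 = -5.5000
t=21: T_21 = 217.2500; y_21 − T_21 = 212 − 217.2500 = -5.2500
Mean deviation: (-5.2500 + -5.5000 + -5.2500) / 3 = -5.33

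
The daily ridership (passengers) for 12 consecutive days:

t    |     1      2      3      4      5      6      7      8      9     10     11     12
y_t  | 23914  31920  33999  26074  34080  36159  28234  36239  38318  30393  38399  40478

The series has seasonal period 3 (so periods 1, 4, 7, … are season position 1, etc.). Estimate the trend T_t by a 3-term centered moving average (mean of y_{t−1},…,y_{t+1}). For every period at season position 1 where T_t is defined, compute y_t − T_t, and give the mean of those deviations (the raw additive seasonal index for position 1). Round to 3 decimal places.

Season position 1 occurs at t = 4, 7, 10 (where T_t is defined).
t=4: T_4 = 31384.33333; y_4 − T_4 = 26074 − 31384.33333 = -5310.33333
t=7: T_7 = 33544.00000; y_7 − T_7 = 28234 − 33544.00000 = -5310.00000
t=10: T_10 = 35703.33333; y_10 − T_10 = 30393 − 35703.33333 = -5310.33333
Mean deviation: (-5310.33333 + -5310.00000 + -5310.33333) / 3 = -5310.222

-5310.222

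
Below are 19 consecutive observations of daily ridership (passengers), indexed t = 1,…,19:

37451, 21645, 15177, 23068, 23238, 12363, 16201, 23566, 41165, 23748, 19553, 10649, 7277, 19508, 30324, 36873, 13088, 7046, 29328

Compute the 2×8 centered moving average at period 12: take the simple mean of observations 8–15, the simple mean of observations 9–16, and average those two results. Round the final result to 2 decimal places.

22805.44

Sum over 8–15: 23566 + 41165 + 23748 + 19553 + 10649 + 7277 + 19508 + 30324 = 175790
Sum over 9–16: 41165 + 23748 + 19553 + 10649 + 7277 + 19508 + 30324 + 36873 = 189097
CMA at t=12 = (175790 + 189097) / (2·8) = 364887 / 16 = 22805.44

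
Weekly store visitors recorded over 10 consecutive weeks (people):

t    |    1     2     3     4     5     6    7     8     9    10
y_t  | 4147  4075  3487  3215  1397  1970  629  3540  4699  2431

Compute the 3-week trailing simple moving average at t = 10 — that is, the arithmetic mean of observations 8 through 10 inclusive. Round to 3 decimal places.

3556.667

Sum of periods 8–10: 3540 + 4699 + 2431 = 10670
Divide by 3: 10670 / 3 = 3556.667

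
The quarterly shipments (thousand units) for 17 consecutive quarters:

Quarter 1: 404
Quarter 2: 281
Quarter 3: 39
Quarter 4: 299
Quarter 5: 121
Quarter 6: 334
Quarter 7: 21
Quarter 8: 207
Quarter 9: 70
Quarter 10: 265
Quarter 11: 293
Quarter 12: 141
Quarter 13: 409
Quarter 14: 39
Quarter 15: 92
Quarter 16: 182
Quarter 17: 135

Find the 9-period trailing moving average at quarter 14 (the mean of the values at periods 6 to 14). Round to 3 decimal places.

Sum of periods 6–14: 334 + 21 + 207 + 70 + 265 + 293 + 141 + 409 + 39 = 1779
Divide by 9: 1779 / 9 = 197.667

197.667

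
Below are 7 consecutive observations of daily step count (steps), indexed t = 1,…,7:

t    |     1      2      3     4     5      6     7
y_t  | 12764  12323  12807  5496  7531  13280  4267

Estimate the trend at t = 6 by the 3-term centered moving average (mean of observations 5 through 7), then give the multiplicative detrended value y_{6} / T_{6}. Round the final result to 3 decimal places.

1.589

Trend T_6 = (7531 + 13280 + 4267) / 3 = 25078/3 = 8359.33333
Ratio to trend: 13280 / 8359.33333 = 1.589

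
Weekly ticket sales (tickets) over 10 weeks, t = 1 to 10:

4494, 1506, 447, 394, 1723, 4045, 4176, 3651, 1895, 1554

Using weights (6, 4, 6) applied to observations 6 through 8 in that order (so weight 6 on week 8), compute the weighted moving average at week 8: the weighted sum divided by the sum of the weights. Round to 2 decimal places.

3930.00

Weighted sum: 6·4045 + 4·4176 + 6·3651 = 24270 + 16704 + 21906 = 62880
Weight total: 6 + 4 + 6 = 16
WMA = 62880 / 16 = 3930.00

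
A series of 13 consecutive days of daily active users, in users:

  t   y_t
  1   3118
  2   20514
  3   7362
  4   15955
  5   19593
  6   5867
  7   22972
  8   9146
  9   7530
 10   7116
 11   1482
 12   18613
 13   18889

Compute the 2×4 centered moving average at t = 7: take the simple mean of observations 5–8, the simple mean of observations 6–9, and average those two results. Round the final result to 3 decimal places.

Sum over 5–8: 19593 + 5867 + 22972 + 9146 = 57578
Sum over 6–9: 5867 + 22972 + 9146 + 7530 = 45515
CMA at t=7 = (57578 + 45515) / (2·4) = 103093 / 8 = 12886.625

12886.625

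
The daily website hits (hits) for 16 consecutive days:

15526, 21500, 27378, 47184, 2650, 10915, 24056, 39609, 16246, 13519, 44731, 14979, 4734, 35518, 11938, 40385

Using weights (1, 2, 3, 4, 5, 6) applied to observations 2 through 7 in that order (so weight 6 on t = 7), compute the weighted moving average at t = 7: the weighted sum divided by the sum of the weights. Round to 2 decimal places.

Weighted sum: 1·21500 + 2·27378 + 3·47184 + 4·2650 + 5·10915 + 6·24056 = 21500 + 54756 + 141552 + 10600 + 54575 + 144336 = 427319
Weight total: 1 + 2 + 3 + 4 + 5 + 6 = 21
WMA = 427319 / 21 = 20348.52

20348.52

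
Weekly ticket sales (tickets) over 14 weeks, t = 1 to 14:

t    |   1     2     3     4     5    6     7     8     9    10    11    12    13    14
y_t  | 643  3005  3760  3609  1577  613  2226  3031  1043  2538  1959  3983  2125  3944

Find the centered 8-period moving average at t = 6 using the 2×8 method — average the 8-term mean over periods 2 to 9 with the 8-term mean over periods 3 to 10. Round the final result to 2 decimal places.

2328.81

Sum over 2–9: 3005 + 3760 + 3609 + 1577 + 613 + 2226 + 3031 + 1043 = 18864
Sum over 3–10: 3760 + 3609 + 1577 + 613 + 2226 + 3031 + 1043 + 2538 = 18397
CMA at t=6 = (18864 + 18397) / (2·8) = 37261 / 16 = 2328.81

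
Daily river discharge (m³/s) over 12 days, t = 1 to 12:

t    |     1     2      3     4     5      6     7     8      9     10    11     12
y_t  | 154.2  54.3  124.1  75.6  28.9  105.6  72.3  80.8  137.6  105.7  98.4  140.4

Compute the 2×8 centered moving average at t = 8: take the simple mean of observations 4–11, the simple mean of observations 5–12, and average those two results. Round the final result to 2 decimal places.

92.16

Sum over 4–11: 75.6 + 28.9 + 105.6 + 72.3 + 80.8 + 137.6 + 105.7 + 98.4 = 704.9
Sum over 5–12: 28.9 + 105.6 + 72.3 + 80.8 + 137.6 + 105.7 + 98.4 + 140.4 = 769.7
CMA at t=8 = (704.9 + 769.7) / (2·8) = 1474.6 / 16 = 92.16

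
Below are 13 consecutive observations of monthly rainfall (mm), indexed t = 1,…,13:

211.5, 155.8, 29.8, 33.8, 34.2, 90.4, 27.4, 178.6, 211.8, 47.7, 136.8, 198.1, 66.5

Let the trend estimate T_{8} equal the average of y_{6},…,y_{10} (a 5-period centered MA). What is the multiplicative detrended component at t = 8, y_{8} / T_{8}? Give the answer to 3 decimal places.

Trend T_8 = (90.4 + 27.4 + 178.6 + 211.8 + 47.7) / 5 = 555.9/5 = 111.18000
Ratio to trend: 178.6 / 111.18000 = 1.606

1.606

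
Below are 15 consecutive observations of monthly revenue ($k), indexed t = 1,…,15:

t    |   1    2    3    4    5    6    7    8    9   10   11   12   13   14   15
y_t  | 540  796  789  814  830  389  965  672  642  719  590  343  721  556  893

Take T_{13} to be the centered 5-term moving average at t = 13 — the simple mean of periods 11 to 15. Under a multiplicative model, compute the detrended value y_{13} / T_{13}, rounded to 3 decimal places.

1.162

Trend T_13 = (590 + 343 + 721 + 556 + 893) / 5 = 3103/5 = 620.60000
Ratio to trend: 721 / 620.60000 = 1.162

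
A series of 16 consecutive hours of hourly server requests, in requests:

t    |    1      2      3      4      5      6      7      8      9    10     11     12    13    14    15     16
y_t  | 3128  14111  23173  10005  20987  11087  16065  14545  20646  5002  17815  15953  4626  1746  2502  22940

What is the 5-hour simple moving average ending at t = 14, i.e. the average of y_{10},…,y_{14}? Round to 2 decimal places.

9028.40

Sum of periods 10–14: 5002 + 17815 + 15953 + 4626 + 1746 = 45142
Divide by 5: 45142 / 5 = 9028.40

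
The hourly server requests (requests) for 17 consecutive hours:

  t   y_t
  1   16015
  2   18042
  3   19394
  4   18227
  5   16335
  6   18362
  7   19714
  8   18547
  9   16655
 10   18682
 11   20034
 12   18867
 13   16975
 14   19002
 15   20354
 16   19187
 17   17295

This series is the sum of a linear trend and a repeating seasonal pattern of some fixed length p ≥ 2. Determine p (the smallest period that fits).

First differences y_{t+1} − y_t: 2027, 1352, -1167, -1892, 2027, 1352, -1167, -1892, 2027, 1352, …
The difference pattern repeats every 4 terms and not for any smaller step, so p = 4.

4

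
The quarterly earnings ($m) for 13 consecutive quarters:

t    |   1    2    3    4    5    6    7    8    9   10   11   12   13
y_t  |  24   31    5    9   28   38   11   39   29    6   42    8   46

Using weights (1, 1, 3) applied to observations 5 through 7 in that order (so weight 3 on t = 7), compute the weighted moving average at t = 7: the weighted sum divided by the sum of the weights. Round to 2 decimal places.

19.80

Weighted sum: 1·28 + 1·38 + 3·11 = 28 + 38 + 33 = 99
Weight total: 1 + 1 + 3 = 5
WMA = 99 / 5 = 19.80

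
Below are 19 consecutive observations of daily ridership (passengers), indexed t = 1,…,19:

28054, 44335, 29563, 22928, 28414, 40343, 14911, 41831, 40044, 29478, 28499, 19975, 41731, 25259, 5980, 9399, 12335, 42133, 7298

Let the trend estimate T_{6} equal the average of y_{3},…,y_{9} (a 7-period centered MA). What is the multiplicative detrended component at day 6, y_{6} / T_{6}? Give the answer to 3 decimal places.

Trend T_6 = (29563 + 22928 + 28414 + 40343 + 14911 + 41831 + 40044) / 7 = 218034/7 = 31147.71429
Ratio to trend: 40343 / 31147.71429 = 1.295

1.295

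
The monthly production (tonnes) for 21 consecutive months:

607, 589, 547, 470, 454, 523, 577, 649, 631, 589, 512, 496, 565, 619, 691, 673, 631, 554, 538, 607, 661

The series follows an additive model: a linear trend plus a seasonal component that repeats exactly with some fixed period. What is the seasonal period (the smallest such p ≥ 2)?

7

First differences y_{t+1} − y_t: -18, -42, -77, -16, 69, 54, 72, -18, -42, -77, -16, 69, 54, 72, -18, -42, …
The difference pattern repeats every 7 terms and not for any smaller step, so p = 7.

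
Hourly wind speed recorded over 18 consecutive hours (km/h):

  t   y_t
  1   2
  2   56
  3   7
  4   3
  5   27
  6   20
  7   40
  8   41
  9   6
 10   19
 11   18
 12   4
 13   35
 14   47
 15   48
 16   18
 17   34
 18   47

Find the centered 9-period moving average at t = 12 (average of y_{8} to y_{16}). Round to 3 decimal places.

Sum of periods 8–16: 41 + 6 + 19 + 18 + 4 + 35 + 47 + 48 + 18 = 236
Divide by 9: 236 / 9 = 26.222

26.222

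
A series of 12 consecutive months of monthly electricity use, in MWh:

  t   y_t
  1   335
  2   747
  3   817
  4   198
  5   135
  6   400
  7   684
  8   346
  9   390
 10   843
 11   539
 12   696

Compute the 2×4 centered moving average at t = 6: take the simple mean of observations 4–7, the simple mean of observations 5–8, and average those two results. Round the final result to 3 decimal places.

372.750

Sum over 4–7: 198 + 135 + 400 + 684 = 1417
Sum over 5–8: 135 + 400 + 684 + 346 = 1565
CMA at t=6 = (1417 + 1565) / (2·4) = 2982 / 8 = 372.750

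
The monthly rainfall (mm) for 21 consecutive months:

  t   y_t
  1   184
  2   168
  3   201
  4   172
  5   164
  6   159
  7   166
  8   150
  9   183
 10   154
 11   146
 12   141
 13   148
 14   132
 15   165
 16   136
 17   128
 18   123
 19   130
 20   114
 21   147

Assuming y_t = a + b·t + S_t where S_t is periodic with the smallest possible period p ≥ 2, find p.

6

First differences y_{t+1} − y_t: -16, 33, -29, -8, -5, 7, -16, 33, -29, -8, -5, 7, -16, 33, …
The difference pattern repeats every 6 terms and not for any smaller step, so p = 6.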